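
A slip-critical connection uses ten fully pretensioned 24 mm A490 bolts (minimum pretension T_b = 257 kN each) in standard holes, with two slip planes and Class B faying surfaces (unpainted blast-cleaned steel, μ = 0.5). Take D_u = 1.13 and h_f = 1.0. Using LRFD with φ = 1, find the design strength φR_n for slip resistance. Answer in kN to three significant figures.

2900 kN

R_n = μ · D_u · h_f · T_b · n_s · n_b = 0.5 × 1.13 × 1.0 × 257 × 2 × 10 = 2904 kN.
Design strength φR_n = 1 × 2904 = 2900 kN.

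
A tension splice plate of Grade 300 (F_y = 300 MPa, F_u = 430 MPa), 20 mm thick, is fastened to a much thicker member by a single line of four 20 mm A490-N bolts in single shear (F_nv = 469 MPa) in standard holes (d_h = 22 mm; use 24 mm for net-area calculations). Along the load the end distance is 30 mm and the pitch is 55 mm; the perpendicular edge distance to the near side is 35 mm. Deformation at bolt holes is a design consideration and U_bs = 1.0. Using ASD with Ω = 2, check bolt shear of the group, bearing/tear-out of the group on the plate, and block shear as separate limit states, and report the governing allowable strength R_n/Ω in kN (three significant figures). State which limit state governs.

295 kN (bolt shear governs)

Bolt shear: A_b = π·20²/4 = 314.2 mm²; R_n = 469 × 314.2 × 4 × 1 / 1000 = 589.4 kN → 589.4 / 2 = 295 kN.
Bearing: edge l_c = 19, r_n = 196.1 kN; interior l_c = 33, r_n = 340.6 kN; R_n = 196.1 + 3·340.6 = 1218 kN → 609 kN.
Block shear: A_gv = 3900, A_nv = 2220, A_nt = 460 mm²; R_n = min(0.6F_uA_nv, 0.6F_yA_gv) + U_bs·F_u·A_nt = 770.6 kN → 385 kN.
Bolt shear governs: 295 kN.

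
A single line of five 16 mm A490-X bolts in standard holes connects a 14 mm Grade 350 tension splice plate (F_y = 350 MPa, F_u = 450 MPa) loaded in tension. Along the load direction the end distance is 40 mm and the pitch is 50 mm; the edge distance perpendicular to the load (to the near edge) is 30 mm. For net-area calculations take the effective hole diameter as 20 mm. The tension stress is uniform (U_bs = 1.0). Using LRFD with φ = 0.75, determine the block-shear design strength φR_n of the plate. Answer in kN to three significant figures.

520 kN

Shear plane L_v = 40 + 4·50 = 240 mm; A_gv = 240 × 14 = 3360 mm².
A_nv = (240 − 4.5·20) × 14 = 2100 mm².
A_nt = (30 − 0.5·20) × 14 = 280 mm².
0.6 F_u A_nv = 567 kN; 0.6 F_y A_gv = 705.6 kN → shear rupture governs the shear term.
R_n = 567 + 1.0 × 450 × 280 / 1000 = 693 kN.
Design strength φR_n = 0.75 × 693 = 520 kN.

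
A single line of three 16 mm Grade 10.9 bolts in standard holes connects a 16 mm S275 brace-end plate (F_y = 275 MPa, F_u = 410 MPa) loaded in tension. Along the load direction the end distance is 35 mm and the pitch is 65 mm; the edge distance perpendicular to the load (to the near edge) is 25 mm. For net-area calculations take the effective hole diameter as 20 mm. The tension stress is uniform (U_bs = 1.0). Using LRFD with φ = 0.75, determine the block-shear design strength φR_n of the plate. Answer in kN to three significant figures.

Shear plane L_v = 35 + 2·65 = 165 mm; A_gv = 165 × 16 = 2640 mm².
A_nv = (165 − 2.5·20) × 16 = 1840 mm².
A_nt = (25 − 0.5·20) × 16 = 240 mm².
0.6 F_u A_nv = 452.6 kN; 0.6 F_y A_gv = 435.6 kN → shear yielding governs the shear term.
R_n = 435.6 + 1.0 × 410 × 240 / 1000 = 534 kN.
Design strength φR_n = 0.75 × 534 = 400 kN.

400 kN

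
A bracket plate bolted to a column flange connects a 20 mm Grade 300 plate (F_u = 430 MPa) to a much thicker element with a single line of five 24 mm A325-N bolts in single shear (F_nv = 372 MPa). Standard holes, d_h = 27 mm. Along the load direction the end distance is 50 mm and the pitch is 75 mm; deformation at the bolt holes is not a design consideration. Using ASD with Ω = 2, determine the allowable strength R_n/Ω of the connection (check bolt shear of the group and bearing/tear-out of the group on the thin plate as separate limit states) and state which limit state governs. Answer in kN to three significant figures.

Bolt shear: A_b = π·24²/4 = 452.4 mm²; R_n = 372 × 452.4 × 5 × 1 / 1000 = 841.4 kN → 841.4 / 2 = 421 kN.
Bearing (1.5 l_c t F_u ≤ 3.0 d t F_u): upper limit = 3.0·24·20·430 / 1000 = 619.2 kN.
  Edge l_c = 50 − 27/2 = 36.5 → r_n = 470.9 kN; interior l_c = 75 − 27 = 48 → r_n = 619.2 kN.
  R_n,bearing = 1·470.9 + 4·619.2 = 2948 kN → 2948 / 2 = 1470 kN.
Bolt shear governs: 421 kN.

421 kN (bolt shear governs)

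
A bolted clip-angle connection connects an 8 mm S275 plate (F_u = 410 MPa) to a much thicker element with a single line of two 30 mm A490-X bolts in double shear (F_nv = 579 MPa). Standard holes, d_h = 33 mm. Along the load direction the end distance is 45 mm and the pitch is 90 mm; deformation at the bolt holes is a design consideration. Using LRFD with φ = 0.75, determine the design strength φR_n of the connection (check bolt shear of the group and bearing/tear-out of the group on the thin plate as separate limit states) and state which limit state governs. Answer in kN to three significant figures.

252 kN (bearing governs)

Bolt shear: A_b = π·30²/4 = 706.9 mm²; R_n = 579 × 706.9 × 2 × 2 / 1000 = 1637 kN → 0.75 × 1637 = 1230 kN.
Bearing (1.2 l_c t F_u ≤ 2.4 d t F_u): upper limit = 2.4·30·8·410 / 1000 = 236.2 kN.
  Edge l_c = 45 − 33/2 = 28.5 → r_n = 112.2 kN; interior l_c = 90 − 33 = 57 → r_n = 224.4 kN.
  R_n,bearing = 1·112.2 + 1·224.4 = 336.5 kN → 0.75 × 336.5 = 252 kN.
Bearing governs: 252 kN.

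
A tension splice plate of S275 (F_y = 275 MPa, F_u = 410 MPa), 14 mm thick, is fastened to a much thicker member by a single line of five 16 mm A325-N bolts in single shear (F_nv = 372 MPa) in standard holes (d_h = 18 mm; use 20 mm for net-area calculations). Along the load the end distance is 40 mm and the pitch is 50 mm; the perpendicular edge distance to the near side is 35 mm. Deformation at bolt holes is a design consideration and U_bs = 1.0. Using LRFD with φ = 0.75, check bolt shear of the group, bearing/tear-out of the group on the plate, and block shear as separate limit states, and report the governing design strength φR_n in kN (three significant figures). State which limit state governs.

Bolt shear: A_b = π·16²/4 = 201.1 mm²; R_n = 372 × 201.1 × 5 × 1 / 1000 = 374 kN → 0.75 × 374 = 280 kN.
Bearing: edge l_c = 31, r_n = 213.5 kN; interior l_c = 32, r_n = 220.4 kN; R_n = 213.5 + 4·220.4 = 1095 kN → 821 kN.
Block shear: A_gv = 3360, A_nv = 2100, A_nt = 350 mm²; R_n = min(0.6F_uA_nv, 0.6F_yA_gv) + U_bs·F_u·A_nt = 660.1 kN → 495 kN.
Bolt shear governs: 280 kN.

280 kN (bolt shear governs)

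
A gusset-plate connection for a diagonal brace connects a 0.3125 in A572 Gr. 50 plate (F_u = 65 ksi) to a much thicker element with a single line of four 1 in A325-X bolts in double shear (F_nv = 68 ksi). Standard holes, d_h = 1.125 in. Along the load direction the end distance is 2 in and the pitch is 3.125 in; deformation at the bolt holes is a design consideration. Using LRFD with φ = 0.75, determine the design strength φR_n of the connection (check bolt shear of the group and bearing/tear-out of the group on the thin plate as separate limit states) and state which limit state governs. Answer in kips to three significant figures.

Bolt shear: A_b = π·1²/4 = 0.7854 in²; R_n = 68 × 0.7854 × 4 × 2 = 427.3 kips → 0.75 × 427.3 = 320 kips.
Bearing (1.2 l_c t F_u ≤ 2.4 d t F_u): upper limit = 2.4·1·0.3125·65 = 48.75 kips.
  Edge l_c = 2 − 1.125/2 = 1.438 → r_n = 35.04 kips; interior l_c = 3.125 − 1.125 = 2 → r_n = 48.75 kips.
  R_n,bearing = 1·35.04 + 3·48.75 = 181.3 kips → 0.75 × 181.3 = 136 kips.
Bearing governs: 136 kips.

136 kips (bearing governs)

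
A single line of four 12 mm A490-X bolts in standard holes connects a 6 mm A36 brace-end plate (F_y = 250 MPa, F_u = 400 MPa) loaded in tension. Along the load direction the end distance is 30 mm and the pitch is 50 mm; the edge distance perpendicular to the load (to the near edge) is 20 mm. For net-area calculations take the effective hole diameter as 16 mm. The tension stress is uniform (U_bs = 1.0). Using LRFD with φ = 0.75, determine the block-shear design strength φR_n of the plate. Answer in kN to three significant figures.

143 kN

Shear plane L_v = 30 + 3·50 = 180 mm; A_gv = 180 × 6 = 1080 mm².
A_nv = (180 − 3.5·16) × 6 = 744 mm².
A_nt = (20 − 0.5·16) × 6 = 72 mm².
0.6 F_u A_nv = 178.6 kN; 0.6 F_y A_gv = 162 kN → shear yielding governs the shear term.
R_n = 162 + 1.0 × 400 × 72 / 1000 = 190.8 kN.
Design strength φR_n = 0.75 × 190.8 = 143 kN.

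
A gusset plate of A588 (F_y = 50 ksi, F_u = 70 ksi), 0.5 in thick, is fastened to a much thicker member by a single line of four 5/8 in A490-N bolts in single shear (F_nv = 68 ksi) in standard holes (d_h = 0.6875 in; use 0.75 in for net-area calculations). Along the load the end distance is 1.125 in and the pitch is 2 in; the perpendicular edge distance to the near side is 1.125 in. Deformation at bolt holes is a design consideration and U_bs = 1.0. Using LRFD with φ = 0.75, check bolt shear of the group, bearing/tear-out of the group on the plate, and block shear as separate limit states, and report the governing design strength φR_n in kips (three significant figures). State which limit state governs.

Bolt shear: A_b = π·0.625²/4 = 0.3068 in²; R_n = 68 × 0.3068 × 4 × 1 = 83.45 kips → 0.75 × 83.45 = 62.6 kips.
Bearing: edge l_c = 0.7812, r_n = 32.81 kips; interior l_c = 1.312, r_n = 52.5 kips; R_n = 32.81 + 3·52.5 = 190.3 kips → 143 kips.
Block shear: A_gv = 3.562, A_nv = 2.25, A_nt = 0.375 in²; R_n = min(0.6F_uA_nv, 0.6F_yA_gv) + U_bs·F_u·A_nt = 120.8 kips → 90.6 kips.
Bolt shear governs: 62.6 kips.

62.6 kips (bolt shear governs)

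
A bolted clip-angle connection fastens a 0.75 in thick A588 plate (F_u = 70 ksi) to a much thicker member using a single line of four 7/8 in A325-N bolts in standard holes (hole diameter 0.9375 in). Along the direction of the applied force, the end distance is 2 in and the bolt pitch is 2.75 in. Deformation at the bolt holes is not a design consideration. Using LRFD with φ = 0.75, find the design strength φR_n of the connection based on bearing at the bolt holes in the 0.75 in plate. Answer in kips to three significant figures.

Per bolt r_n = 1.5 l_c t F_u ≤ 3.0 d t F_u; upper limit = 3.0 × 0.875 × 0.75 × 70 = 137.8 kips.
Edge bolt: l_c = 2 − 0.9375/2 = 1.531 in → 1.5 × 1.531 × 0.75 × 70 = 120.6 → r_n = 120.6 kips.
Interior bolts: l_c = 2.75 − 0.9375 = 1.812 in → 1.5 × 1.812 × 0.75 × 70 = 142.7 → r_n = 137.8 kips.
R_n = 1 × 120.6 + 3 × 137.8 = 534 kips.
Design strength φR_n = 0.75 × 534 = 401 kips.

401 kips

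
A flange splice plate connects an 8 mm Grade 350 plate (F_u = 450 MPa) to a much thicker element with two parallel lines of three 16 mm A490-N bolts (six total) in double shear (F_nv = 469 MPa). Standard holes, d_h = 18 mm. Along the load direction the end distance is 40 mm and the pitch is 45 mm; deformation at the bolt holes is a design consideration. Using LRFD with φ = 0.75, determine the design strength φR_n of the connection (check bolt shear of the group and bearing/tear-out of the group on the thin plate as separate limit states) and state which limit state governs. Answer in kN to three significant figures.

Bolt shear: A_b = π·16²/4 = 201.1 mm²; R_n = 469 × 201.1 × 6 × 2 / 1000 = 1132 kN → 0.75 × 1132 = 849 kN.
Bearing (1.2 l_c t F_u ≤ 2.4 d t F_u): upper limit = 2.4·16·8·450 / 1000 = 138.2 kN.
  Edge l_c = 40 − 18/2 = 31 → r_n = 133.9 kN; interior l_c = 45 − 18 = 27 → r_n = 116.6 kN.
  R_n,bearing = 2·133.9 + 4·116.6 = 734.4 kN → 0.75 × 734.4 = 551 kN.
Bearing governs: 551 kN.

551 kN (bearing governs)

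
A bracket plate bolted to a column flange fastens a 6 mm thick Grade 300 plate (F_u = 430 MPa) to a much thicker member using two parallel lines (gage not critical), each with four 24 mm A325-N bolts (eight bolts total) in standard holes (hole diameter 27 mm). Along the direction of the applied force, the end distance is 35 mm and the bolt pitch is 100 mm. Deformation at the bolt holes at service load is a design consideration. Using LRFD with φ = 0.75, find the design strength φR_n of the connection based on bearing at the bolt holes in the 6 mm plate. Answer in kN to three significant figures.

Per bolt r_n = 1.2 l_c t F_u ≤ 2.4 d t F_u; upper limit = 2.4 × 24 × 6 × 430 / 1000 = 148.6 kN.
Edge bolt: l_c = 35 − 27/2 = 21.5 mm → 1.2 × 21.5 × 6 × 430 / 1000 = 66.56 → r_n = 66.56 kN.
Interior bolts: l_c = 100 − 27 = 73 mm → 1.2 × 73 × 6 × 430 / 1000 = 226 → r_n = 148.6 kN.
R_n = 2 × 66.56 + 6 × 148.6 = 1025 kN.
Design strength φR_n = 0.75 × 1025 = 769 kN.

769 kN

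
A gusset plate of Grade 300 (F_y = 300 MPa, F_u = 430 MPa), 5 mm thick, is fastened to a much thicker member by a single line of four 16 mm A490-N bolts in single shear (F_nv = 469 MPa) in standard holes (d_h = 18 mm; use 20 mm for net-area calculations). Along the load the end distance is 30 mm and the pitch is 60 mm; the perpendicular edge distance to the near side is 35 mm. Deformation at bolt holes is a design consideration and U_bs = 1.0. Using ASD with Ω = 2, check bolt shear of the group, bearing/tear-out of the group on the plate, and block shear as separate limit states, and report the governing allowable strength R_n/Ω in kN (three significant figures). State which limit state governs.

117 kN (block shear governs)

Bolt shear: A_b = π·16²/4 = 201.1 mm²; R_n = 469 × 201.1 × 4 × 1 / 1000 = 377.2 kN → 377.2 / 2 = 189 kN.
Bearing: edge l_c = 21, r_n = 54.18 kN; interior l_c = 42, r_n = 82.56 kN; R_n = 54.18 + 3·82.56 = 301.9 kN → 151 kN.
Block shear: A_gv = 1050, A_nv = 700, A_nt = 125 mm²; R_n = min(0.6F_uA_nv, 0.6F_yA_gv) + U_bs·F_u·A_nt = 234.3 kN → 117 kN.
Block shear governs: 117 kN.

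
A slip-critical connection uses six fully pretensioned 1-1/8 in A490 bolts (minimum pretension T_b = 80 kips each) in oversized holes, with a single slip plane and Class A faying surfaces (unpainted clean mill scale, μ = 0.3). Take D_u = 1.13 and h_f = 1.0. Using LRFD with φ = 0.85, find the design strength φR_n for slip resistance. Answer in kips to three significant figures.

R_n = μ · D_u · h_f · T_b · n_s · n_b = 0.3 × 1.13 × 1.0 × 80 × 1 × 6 = 162.7 kips.
Design strength φR_n = 0.85 × 162.7 = 138 kips.

138 kips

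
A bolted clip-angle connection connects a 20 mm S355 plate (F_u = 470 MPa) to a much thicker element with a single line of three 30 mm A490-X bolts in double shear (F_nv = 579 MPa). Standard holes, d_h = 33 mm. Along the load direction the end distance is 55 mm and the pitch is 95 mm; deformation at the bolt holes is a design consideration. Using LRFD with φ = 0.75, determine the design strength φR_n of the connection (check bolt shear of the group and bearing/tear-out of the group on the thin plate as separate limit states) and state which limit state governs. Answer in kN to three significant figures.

Bolt shear: A_b = π·30²/4 = 706.9 mm²; R_n = 579 × 706.9 × 3 × 2 / 1000 = 2456 kN → 0.75 × 2456 = 1840 kN.
Bearing (1.2 l_c t F_u ≤ 2.4 d t F_u): upper limit = 2.4·30·20·470 / 1000 = 676.8 kN.
  Edge l_c = 55 − 33/2 = 38.5 → r_n = 434.3 kN; interior l_c = 95 − 33 = 62 → r_n = 676.8 kN.
  R_n,bearing = 1·434.3 + 2·676.8 = 1788 kN → 0.75 × 1788 = 1340 kN.
Bearing governs: 1340 kN.

1340 kN (bearing governs)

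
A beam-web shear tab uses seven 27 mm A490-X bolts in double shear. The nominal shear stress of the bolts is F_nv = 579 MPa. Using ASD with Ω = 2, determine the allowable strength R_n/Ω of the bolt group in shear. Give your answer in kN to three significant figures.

A_b = π × 27² / 4 = 572.6 mm².
R_n = F_nv · A_b · n · n_s = 579 × 572.6 × 7 × 2 / 1000 = 4641 kN.
Allowable strength R_n/Ω = 4641 / 2 = 2320 kN.

2320 kN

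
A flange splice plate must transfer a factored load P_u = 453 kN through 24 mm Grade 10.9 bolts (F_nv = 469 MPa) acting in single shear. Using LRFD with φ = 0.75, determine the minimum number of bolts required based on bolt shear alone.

A_b = π·24²/4 = 452.4 mm².
Per-bolt design strength φR_n = 0.75 × 469 × 452.4 × 1 / 1000 = 159.1 kN.
n ≥ 453 / 159.1 = 2.847 → use 3 bolts.

3 bolts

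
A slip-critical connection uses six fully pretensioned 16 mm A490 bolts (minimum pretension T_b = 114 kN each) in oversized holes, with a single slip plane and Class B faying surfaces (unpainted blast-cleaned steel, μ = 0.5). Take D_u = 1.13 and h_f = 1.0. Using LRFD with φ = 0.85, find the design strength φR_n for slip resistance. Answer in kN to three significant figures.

328 kN

R_n = μ · D_u · h_f · T_b · n_s · n_b = 0.5 × 1.13 × 1.0 × 114 × 1 × 6 = 386.5 kN.
Design strength φR_n = 0.85 × 386.5 = 328 kN.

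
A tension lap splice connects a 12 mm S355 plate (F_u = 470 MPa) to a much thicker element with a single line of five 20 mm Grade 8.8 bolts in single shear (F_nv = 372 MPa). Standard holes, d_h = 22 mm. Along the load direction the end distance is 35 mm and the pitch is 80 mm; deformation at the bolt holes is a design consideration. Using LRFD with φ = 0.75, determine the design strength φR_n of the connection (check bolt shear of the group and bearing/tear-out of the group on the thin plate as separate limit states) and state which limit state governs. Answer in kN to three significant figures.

438 kN (bolt shear governs)

Bolt shear: A_b = π·20²/4 = 314.2 mm²; R_n = 372 × 314.2 × 5 × 1 / 1000 = 584.3 kN → 0.75 × 584.3 = 438 kN.
Bearing (1.2 l_c t F_u ≤ 2.4 d t F_u): upper limit = 2.4·20·12·470 / 1000 = 270.7 kN.
  Edge l_c = 35 − 22/2 = 24 → r_n = 162.4 kN; interior l_c = 80 − 22 = 58 → r_n = 270.7 kN.
  R_n,bearing = 1·162.4 + 4·270.7 = 1245 kN → 0.75 × 1245 = 934 kN.
Bolt shear governs: 438 kN.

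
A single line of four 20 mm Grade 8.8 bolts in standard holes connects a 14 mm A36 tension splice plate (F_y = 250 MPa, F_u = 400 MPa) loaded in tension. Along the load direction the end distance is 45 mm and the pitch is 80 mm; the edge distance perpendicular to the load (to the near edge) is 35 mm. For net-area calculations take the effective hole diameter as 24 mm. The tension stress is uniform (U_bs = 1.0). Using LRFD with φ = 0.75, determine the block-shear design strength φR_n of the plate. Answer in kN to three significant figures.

545 kN

Shear plane L_v = 45 + 3·80 = 285 mm; A_gv = 285 × 14 = 3990 mm².
A_nv = (285 − 3.5·24) × 14 = 2814 mm².
A_nt = (35 − 0.5·24) × 14 = 322 mm².
0.6 F_u A_nv = 675.4 kN; 0.6 F_y A_gv = 598.5 kN → shear yielding governs the shear term.
R_n = 598.5 + 1.0 × 400 × 322 / 1000 = 727.3 kN.
Design strength φR_n = 0.75 × 727.3 = 545 kN.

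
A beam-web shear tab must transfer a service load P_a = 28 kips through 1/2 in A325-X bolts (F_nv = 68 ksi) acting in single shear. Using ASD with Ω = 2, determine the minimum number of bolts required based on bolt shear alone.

5 bolts

A_b = π·0.5²/4 = 0.1963 in².
Per-bolt allowable strength R_n/Ω = 68 × 0.1963 × 1 / 2 = 6.676 kips.
n ≥ 28 / 6.676 = 4.194 → use 5 bolts.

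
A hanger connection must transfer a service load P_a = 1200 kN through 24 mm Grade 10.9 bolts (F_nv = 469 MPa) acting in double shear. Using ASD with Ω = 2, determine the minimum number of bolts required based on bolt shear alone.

6 bolts

A_b = π·24²/4 = 452.4 mm².
Per-bolt allowable strength R_n/Ω = 469 × 452.4 × 2 / 1000 / 2 = 212.2 kN.
n ≥ 1200 / 212.2 = 5.656 → use 6 bolts.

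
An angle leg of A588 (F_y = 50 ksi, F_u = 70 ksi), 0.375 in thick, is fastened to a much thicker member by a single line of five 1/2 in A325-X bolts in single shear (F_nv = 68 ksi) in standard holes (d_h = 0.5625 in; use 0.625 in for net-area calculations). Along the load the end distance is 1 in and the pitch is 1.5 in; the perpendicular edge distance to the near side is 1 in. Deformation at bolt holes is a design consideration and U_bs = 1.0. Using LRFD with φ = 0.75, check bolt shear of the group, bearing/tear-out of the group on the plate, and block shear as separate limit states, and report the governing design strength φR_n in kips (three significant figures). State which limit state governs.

Bolt shear: A_b = π·0.5²/4 = 0.1963 in²; R_n = 68 × 0.1963 × 5 × 1 = 66.76 kips → 0.75 × 66.76 = 50.1 kips.
Bearing: edge l_c = 0.7188, r_n = 22.64 kips; interior l_c = 0.9375, r_n = 29.53 kips; R_n = 22.64 + 4·29.53 = 140.8 kips → 106 kips.
Block shear: A_gv = 2.625, A_nv = 1.57, A_nt = 0.2578 in²; R_n = min(0.6F_uA_nv, 0.6F_yA_gv) + U_bs·F_u·A_nt = 84 kips → 63 kips.
Bolt shear governs: 50.1 kips.

50.1 kips (bolt shear governs)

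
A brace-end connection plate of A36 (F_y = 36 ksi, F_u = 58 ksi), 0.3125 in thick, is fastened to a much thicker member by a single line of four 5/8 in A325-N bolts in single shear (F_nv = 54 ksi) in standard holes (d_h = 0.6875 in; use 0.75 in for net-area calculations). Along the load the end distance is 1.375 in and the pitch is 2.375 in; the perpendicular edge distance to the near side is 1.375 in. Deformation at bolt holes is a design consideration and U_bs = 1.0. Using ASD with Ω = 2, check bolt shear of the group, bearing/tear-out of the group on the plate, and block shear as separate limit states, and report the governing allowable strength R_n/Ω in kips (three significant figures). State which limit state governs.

33.1 kips (bolt shear governs)

Bolt shear: A_b = π·0.625²/4 = 0.3068 in²; R_n = 54 × 0.3068 × 4 × 1 = 66.27 kips → 66.27 / 2 = 33.1 kips.
Bearing: edge l_c = 1.031, r_n = 22.43 kips; interior l_c = 1.688, r_n = 27.19 kips; R_n = 22.43 + 3·27.19 = 104 kips → 52 kips.
Block shear: A_gv = 2.656, A_nv = 1.836, A_nt = 0.3125 in²; R_n = min(0.6F_uA_nv, 0.6F_yA_gv) + U_bs·F_u·A_nt = 75.5 kips → 37.8 kips.
Bolt shear governs: 33.1 kips.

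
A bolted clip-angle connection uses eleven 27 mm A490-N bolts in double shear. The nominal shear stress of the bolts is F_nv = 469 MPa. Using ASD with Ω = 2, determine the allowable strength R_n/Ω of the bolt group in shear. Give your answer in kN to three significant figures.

2950 kN

A_b = π × 27² / 4 = 572.6 mm².
R_n = F_nv · A_b · n · n_s = 469 × 572.6 × 11 × 2 / 1000 = 5908 kN.
Allowable strength R_n/Ω = 5908 / 2 = 2950 kN.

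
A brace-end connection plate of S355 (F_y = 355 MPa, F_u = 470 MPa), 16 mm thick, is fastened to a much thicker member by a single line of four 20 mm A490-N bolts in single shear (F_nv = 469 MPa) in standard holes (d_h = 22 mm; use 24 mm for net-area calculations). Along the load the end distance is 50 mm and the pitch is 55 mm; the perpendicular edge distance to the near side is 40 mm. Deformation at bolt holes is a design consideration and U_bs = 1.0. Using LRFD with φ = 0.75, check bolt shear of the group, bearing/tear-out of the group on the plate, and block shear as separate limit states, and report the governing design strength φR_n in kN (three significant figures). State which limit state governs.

Bolt shear: A_b = π·20²/4 = 314.2 mm²; R_n = 469 × 314.2 × 4 × 1 / 1000 = 589.4 kN → 0.75 × 589.4 = 442 kN.
Bearing: edge l_c = 39, r_n = 351.9 kN; interior l_c = 33, r_n = 297.8 kN; R_n = 351.9 + 3·297.8 = 1245 kN → 934 kN.
Block shear: A_gv = 3440, A_nv = 2096, A_nt = 448 mm²; R_n = min(0.6F_uA_nv, 0.6F_yA_gv) + U_bs·F_u·A_nt = 801.6 kN → 601 kN.
Bolt shear governs: 442 kN.

442 kN (bolt shear governs)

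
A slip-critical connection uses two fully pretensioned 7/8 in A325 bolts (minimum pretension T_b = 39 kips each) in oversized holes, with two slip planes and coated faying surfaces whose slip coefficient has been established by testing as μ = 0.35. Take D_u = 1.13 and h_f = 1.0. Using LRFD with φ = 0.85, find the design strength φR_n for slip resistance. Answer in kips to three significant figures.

52.4 kips

R_n = μ · D_u · h_f · T_b · n_s · n_b = 0.35 × 1.13 × 1.0 × 39 × 2 × 2 = 61.7 kips.
Design strength φR_n = 0.85 × 61.7 = 52.4 kips.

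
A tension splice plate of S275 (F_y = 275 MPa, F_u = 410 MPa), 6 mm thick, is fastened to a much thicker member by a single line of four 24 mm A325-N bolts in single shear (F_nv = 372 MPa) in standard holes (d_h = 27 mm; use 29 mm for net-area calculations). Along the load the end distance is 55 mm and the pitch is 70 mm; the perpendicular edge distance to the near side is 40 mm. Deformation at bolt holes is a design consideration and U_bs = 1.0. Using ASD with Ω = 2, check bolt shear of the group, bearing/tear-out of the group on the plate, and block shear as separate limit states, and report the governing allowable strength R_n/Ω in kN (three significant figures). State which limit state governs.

152 kN (block shear governs)

Bolt shear: A_b = π·24²/4 = 452.4 mm²; R_n = 372 × 452.4 × 4 × 1 / 1000 = 673.2 kN → 673.2 / 2 = 337 kN.
Bearing: edge l_c = 41.5, r_n = 122.5 kN; interior l_c = 43, r_n = 126.9 kN; R_n = 122.5 + 3·126.9 = 503.3 kN → 252 kN.
Block shear: A_gv = 1590, A_nv = 981, A_nt = 153 mm²; R_n = min(0.6F_uA_nv, 0.6F_yA_gv) + U_bs·F_u·A_nt = 304.1 kN → 152 kN.
Block shear governs: 152 kN.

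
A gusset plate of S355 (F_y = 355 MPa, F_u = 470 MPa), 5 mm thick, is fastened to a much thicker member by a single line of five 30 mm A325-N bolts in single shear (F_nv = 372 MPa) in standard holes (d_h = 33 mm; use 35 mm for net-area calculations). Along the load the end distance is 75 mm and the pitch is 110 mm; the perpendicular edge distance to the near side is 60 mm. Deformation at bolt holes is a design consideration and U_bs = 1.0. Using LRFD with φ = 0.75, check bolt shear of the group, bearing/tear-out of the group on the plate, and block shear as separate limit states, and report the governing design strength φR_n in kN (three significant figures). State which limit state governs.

Bolt shear: A_b = π·30²/4 = 706.9 mm²; R_n = 372 × 706.9 × 5 × 1 / 1000 = 1315 kN → 0.75 × 1315 = 986 kN.
Bearing: edge l_c = 58.5, r_n = 165 kN; interior l_c = 77, r_n = 169.2 kN; R_n = 165 + 4·169.2 = 841.8 kN → 631 kN.
Block shear: A_gv = 2575, A_nv = 1788, A_nt = 212.5 mm²; R_n = min(0.6F_uA_nv, 0.6F_yA_gv) + U_bs·F_u·A_nt = 604 kN → 453 kN.
Block shear governs: 453 kN.

453 kN (block shear governs)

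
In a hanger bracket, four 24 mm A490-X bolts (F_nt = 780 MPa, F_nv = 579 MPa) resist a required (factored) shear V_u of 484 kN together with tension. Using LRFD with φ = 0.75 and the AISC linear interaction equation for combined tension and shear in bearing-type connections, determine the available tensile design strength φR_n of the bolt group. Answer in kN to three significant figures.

724 kN

A_b = π·24²/4 = 452.4 mm²; f_rv = 484 × 1000 / (4 × 452.4) = 267.5 MPa.
F'_nt = 1.3 F_nt − (F_nt / φF_nv) f_rv = 1.3·780 − (780/(0.75·579))·267.5 = 533.6 MPa, capped at F_nt → F'_nt = 533.6 MPa.
R_n = F'_nt · A_b · n = 533.6 × 452.4 × 4 / 1000 = 965.5 kN.
Design strength φR_n = 0.75 × 965.5 = 724 kN.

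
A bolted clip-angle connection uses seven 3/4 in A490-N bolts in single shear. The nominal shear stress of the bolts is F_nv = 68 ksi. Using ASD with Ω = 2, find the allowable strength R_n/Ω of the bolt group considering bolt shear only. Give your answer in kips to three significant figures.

A_b = π × 0.75² / 4 = 0.4418 in².
R_n = F_nv · A_b · n · n_s = 68 × 0.4418 × 7 × 1 = 210.3 kips.
Allowable strength R_n/Ω = 210.3 / 2 = 105 kips.

105 kips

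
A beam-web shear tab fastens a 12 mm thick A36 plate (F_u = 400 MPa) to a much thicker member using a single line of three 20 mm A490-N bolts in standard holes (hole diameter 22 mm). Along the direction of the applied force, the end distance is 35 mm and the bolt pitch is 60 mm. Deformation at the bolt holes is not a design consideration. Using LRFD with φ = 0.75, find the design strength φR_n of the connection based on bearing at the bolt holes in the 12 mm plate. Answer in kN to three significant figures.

540 kN

Per bolt r_n = 1.5 l_c t F_u ≤ 3.0 d t F_u; upper limit = 3.0 × 20 × 12 × 400 / 1000 = 288 kN.
Edge bolt: l_c = 35 − 22/2 = 24 mm → 1.5 × 24 × 12 × 400 / 1000 = 172.8 → r_n = 172.8 kN.
Interior bolts: l_c = 60 − 22 = 38 mm → 1.5 × 38 × 12 × 400 / 1000 = 273.6 → r_n = 273.6 kN.
R_n = 1 × 172.8 + 2 × 273.6 = 720 kN.
Design strength φR_n = 0.75 × 720 = 540 kN.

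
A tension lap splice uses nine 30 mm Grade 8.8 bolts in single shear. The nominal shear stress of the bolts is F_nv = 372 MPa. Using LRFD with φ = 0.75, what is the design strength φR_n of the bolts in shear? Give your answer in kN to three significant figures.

1770 kN

A_b = π × 30² / 4 = 706.9 mm².
R_n = F_nv · A_b · n · n_s = 372 × 706.9 × 9 × 1 / 1000 = 2367 kN.
Design strength φR_n = 0.75 × 2367 = 1770 kN.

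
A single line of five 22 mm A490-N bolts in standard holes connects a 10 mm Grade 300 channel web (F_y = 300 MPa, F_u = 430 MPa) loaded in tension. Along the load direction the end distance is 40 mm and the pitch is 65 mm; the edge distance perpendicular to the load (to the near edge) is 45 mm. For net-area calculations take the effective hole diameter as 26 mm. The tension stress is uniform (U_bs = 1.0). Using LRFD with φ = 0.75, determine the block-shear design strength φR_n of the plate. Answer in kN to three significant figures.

Shear plane L_v = 40 + 4·65 = 300 mm; A_gv = 300 × 10 = 3000 mm².
A_nv = (300 − 4.5·26) × 10 = 1830 mm².
A_nt = (45 − 0.5·26) × 10 = 320 mm².
0.6 F_u A_nv = 472.1 kN; 0.6 F_y A_gv = 540 kN → shear rupture governs the shear term.
R_n = 472.1 + 1.0 × 430 × 320 / 1000 = 609.7 kN.
Design strength φR_n = 0.75 × 609.7 = 457 kN.

457 kN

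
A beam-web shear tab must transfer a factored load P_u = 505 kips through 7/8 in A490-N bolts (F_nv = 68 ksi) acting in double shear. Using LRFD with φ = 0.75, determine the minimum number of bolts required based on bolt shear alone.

9 bolts

A_b = π·0.875²/4 = 0.6013 in².
Per-bolt design strength φR_n = 0.75 × 68 × 0.6013 × 2 = 61.33 kips.
n ≥ 505 / 61.33 = 8.234 → use 9 bolts.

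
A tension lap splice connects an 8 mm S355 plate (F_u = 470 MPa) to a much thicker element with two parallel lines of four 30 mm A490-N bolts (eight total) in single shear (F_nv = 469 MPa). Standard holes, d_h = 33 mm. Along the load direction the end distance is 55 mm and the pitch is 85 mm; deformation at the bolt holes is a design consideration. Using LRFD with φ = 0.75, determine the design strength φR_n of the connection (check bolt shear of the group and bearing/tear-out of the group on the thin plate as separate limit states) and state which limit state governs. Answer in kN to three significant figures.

1320 kN (bearing governs)

Bolt shear: A_b = π·30²/4 = 706.9 mm²; R_n = 469 × 706.9 × 8 × 1 / 1000 = 2652 kN → 0.75 × 2652 = 1990 kN.
Bearing (1.2 l_c t F_u ≤ 2.4 d t F_u): upper limit = 2.4·30·8·470 / 1000 = 270.7 kN.
  Edge l_c = 55 − 33/2 = 38.5 → r_n = 173.7 kN; interior l_c = 85 − 33 = 52 → r_n = 234.6 kN.
  R_n,bearing = 2·173.7 + 6·234.6 = 1755 kN → 0.75 × 1755 = 1320 kN.
Bearing governs: 1320 kN.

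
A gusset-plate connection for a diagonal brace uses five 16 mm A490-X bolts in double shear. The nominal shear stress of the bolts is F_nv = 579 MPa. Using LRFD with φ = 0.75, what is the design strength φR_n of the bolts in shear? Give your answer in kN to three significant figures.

A_b = π × 16² / 4 = 201.1 mm².
R_n = F_nv · A_b · n · n_s = 579 × 201.1 × 5 × 2 / 1000 = 1164 kN.
Design strength φR_n = 0.75 × 1164 = 873 kN.

873 kN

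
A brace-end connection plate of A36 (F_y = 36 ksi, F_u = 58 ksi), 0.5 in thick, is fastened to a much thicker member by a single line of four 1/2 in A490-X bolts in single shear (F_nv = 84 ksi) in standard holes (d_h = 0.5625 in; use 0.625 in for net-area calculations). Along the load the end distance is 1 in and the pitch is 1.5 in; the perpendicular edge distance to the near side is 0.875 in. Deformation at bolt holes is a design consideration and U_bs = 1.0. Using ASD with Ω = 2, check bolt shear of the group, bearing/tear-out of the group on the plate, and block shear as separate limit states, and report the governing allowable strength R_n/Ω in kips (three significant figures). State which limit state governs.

33 kips (bolt shear governs)

Bolt shear: A_b = π·0.5²/4 = 0.1963 in²; R_n = 84 × 0.1963 × 4 × 1 = 65.97 kips → 65.97 / 2 = 33 kips.
Bearing: edge l_c = 0.7188, r_n = 25.01 kips; interior l_c = 0.9375, r_n = 32.62 kips; R_n = 25.01 + 3·32.62 = 122.9 kips → 61.4 kips.
Block shear: A_gv = 2.75, A_nv = 1.656, A_nt = 0.2812 in²; R_n = min(0.6F_uA_nv, 0.6F_yA_gv) + U_bs·F_u·A_nt = 73.95 kips → 37 kips.
Bolt shear governs: 33 kips.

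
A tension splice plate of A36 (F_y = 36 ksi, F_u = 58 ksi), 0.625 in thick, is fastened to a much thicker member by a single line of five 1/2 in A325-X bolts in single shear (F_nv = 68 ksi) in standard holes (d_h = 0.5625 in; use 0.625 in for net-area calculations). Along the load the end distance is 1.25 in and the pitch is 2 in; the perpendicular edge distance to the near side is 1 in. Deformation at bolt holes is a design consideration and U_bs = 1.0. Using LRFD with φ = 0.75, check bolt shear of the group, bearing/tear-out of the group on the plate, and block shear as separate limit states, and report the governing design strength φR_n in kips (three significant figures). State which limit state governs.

50.1 kips (bolt shear governs)

Bolt shear: A_b = π·0.5²/4 = 0.1963 in²; R_n = 68 × 0.1963 × 5 × 1 = 66.76 kips → 0.75 × 66.76 = 50.1 kips.
Bearing: edge l_c = 0.9688, r_n = 42.14 kips; interior l_c = 1.438, r_n = 43.5 kips; R_n = 42.14 + 4·43.5 = 216.1 kips → 162 kips.
Block shear: A_gv = 5.781, A_nv = 4.023, A_nt = 0.4297 in²; R_n = min(0.6F_uA_nv, 0.6F_yA_gv) + U_bs·F_u·A_nt = 149.8 kips → 112 kips.
Bolt shear governs: 50.1 kips.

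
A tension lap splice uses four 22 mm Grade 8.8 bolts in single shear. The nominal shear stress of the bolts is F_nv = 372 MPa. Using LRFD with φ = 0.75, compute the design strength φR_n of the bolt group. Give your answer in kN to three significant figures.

A_b = π × 22² / 4 = 380.1 mm².
R_n = F_nv · A_b · n · n_s = 372 × 380.1 × 4 × 1 / 1000 = 565.6 kN.
Design strength φR_n = 0.75 × 565.6 = 424 kN.

424 kN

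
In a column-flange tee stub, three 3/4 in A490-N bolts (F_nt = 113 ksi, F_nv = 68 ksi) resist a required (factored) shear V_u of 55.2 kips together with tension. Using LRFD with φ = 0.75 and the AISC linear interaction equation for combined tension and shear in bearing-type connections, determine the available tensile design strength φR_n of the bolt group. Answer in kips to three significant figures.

54.3 kips

A_b = π·0.75²/4 = 0.4418 in²; f_rv = 55.2 / (3 × 0.4418) = 41.65 ksi.
F'_nt = 1.3 F_nt − (F_nt / φF_nv) f_rv = 1.3·113 − (113/(0.75·68))·41.65 = 54.62 ksi, capped at F_nt → F'_nt = 54.62 ksi.
R_n = F'_nt · A_b · n = 54.62 × 0.4418 × 3 = 72.39 kips.
Design strength φR_n = 0.75 × 72.39 = 54.3 kips.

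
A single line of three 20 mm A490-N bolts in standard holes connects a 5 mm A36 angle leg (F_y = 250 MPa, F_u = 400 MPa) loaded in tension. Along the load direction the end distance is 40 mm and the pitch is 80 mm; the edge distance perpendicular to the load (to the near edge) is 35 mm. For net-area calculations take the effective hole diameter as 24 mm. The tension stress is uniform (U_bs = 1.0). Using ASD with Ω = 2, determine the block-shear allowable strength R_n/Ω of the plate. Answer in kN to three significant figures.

98 kN

Shear plane L_v = 40 + 2·80 = 200 mm; A_gv = 200 × 5 = 1000 mm².
A_nv = (200 − 2.5·24) × 5 = 700 mm².
A_nt = (35 − 0.5·24) × 5 = 115 mm².
0.6 F_u A_nv = 168 kN; 0.6 F_y A_gv = 150 kN → shear yielding governs the shear term.
R_n = 150 + 1.0 × 400 × 115 / 1000 = 196 kN.
Allowable strength R_n/Ω = 196 / 2 = 98 kN.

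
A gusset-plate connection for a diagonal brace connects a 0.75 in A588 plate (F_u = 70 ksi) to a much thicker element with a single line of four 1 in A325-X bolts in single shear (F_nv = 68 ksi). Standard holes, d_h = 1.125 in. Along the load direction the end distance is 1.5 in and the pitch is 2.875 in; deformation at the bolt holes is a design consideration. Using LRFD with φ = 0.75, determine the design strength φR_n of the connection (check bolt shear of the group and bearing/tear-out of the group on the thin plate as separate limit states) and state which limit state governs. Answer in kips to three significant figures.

160 kips (bolt shear governs)

Bolt shear: A_b = π·1²/4 = 0.7854 in²; R_n = 68 × 0.7854 × 4 × 1 = 213.6 kips → 0.75 × 213.6 = 160 kips.
Bearing (1.2 l_c t F_u ≤ 2.4 d t F_u): upper limit = 2.4·1·0.75·70 = 126 kips.
  Edge l_c = 1.5 − 1.125/2 = 0.9375 → r_n = 59.06 kips; interior l_c = 2.875 − 1.125 = 1.75 → r_n = 110.3 kips.
  R_n,bearing = 1·59.06 + 3·110.3 = 389.8 kips → 0.75 × 389.8 = 292 kips.
Bolt shear governs: 160 kips.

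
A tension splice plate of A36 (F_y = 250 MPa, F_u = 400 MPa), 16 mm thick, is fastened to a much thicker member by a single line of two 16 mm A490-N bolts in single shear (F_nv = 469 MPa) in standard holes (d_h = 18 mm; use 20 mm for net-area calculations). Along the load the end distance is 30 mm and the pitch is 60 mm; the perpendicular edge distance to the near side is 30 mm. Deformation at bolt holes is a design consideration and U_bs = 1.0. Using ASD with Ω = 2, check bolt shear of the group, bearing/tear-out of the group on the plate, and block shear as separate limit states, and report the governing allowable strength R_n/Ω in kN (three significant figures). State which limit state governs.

94.3 kN (bolt shear governs)

Bolt shear: A_b = π·16²/4 = 201.1 mm²; R_n = 469 × 201.1 × 2 × 1 / 1000 = 188.6 kN → 188.6 / 2 = 94.3 kN.
Bearing: edge l_c = 21, r_n = 161.3 kN; interior l_c = 42, r_n = 245.8 kN; R_n = 161.3 + 1·245.8 = 407 kN → 204 kN.
Block shear: A_gv = 1440, A_nv = 960, A_nt = 320 mm²; R_n = min(0.6F_uA_nv, 0.6F_yA_gv) + U_bs·F_u·A_nt = 344 kN → 172 kN.
Bolt shear governs: 94.3 kN.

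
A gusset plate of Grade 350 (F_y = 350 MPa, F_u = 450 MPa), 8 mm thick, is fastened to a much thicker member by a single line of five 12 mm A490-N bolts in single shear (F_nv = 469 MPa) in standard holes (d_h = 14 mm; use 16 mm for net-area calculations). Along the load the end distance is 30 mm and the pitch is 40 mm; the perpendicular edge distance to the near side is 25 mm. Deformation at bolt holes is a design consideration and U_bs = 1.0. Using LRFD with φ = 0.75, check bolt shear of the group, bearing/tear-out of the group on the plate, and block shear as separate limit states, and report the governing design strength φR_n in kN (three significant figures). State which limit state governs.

Bolt shear: A_b = π·12²/4 = 113.1 mm²; R_n = 469 × 113.1 × 5 × 1 / 1000 = 265.2 kN → 0.75 × 265.2 = 199 kN.
Bearing: edge l_c = 23, r_n = 99.36 kN; interior l_c = 26, r_n = 103.7 kN; R_n = 99.36 + 4·103.7 = 514.1 kN → 386 kN.
Block shear: A_gv = 1520, A_nv = 944, A_nt = 136 mm²; R_n = min(0.6F_uA_nv, 0.6F_yA_gv) + U_bs·F_u·A_nt = 316.1 kN → 237 kN.
Bolt shear governs: 199 kN.

199 kN (bolt shear governs)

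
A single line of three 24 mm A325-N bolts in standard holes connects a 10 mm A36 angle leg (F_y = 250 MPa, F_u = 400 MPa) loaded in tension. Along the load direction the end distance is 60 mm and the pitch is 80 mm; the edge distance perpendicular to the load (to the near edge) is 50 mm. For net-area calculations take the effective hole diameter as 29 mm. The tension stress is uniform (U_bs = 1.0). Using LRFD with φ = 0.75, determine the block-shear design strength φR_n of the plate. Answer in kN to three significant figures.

354 kN

Shear plane L_v = 60 + 2·80 = 220 mm; A_gv = 220 × 10 = 2200 mm².
A_nv = (220 − 2.5·29) × 10 = 1475 mm².
A_nt = (50 − 0.5·29) × 10 = 355 mm².
0.6 F_u A_nv = 354 kN; 0.6 F_y A_gv = 330 kN → shear yielding governs the shear term.
R_n = 330 + 1.0 × 400 × 355 / 1000 = 472 kN.
Design strength φR_n = 0.75 × 472 = 354 kN.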